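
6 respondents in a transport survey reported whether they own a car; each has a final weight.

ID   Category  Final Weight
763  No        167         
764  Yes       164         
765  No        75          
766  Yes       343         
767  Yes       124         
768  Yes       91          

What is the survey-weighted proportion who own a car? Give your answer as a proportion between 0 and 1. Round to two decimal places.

Sum of weights for 'Yes' = 164 + 343 + 124 + 91 = 722
Total weight = 167 + 164 + 75 + 343 + 124 + 91 = 964
Weighted proportion = 722 / 964 = 0.74896266

0.75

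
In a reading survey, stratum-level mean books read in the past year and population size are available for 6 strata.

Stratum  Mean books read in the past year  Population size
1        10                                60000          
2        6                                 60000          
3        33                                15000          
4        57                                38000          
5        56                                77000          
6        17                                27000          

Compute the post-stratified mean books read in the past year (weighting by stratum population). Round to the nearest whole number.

30

Σ Nₕ·x̄ₕ = 10×60000 + 6×60000 + 33×15000 + 57×38000 + 56×77000 + 17×27000
  = 600000 + 360000 + 495000 + 2166000 + 4312000 + 459000 = 8392000
Σ Nₕ = 60000 + 60000 + 15000 + 38000 + 77000 + 27000 = 277000
Overall mean = 8392000 / 277000 = 30.296029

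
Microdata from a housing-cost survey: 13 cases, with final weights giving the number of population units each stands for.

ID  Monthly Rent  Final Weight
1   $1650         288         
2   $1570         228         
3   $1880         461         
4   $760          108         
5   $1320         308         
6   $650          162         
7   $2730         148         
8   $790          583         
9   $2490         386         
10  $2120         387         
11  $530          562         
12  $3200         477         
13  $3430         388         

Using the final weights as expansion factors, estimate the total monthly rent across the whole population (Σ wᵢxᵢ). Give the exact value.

8095070

Weighted total = 8095070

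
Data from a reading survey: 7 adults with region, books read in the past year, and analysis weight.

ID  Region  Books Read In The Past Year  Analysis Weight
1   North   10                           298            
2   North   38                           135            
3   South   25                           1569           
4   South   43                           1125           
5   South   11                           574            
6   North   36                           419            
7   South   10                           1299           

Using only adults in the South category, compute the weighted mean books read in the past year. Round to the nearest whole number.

23

South rows: 3, 4, 5, 7
Weighted sum = 25×1569 + 43×1125 + 11×574 + 10×1299
  = 39225 + 48375 + 6314 + 12990 = 106904
Sum of weights = 4567
Weighted mean = 106904 / 4567 = 23.407926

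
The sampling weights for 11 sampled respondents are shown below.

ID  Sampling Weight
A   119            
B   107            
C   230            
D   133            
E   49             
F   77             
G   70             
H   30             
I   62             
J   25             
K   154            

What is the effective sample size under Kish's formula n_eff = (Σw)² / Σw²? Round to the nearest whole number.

8

Σ wᵢ = 119 + 107 + 230 + 133 + 49 + 77 + 70 + 30 + 62 + 25 + 154 = 1056
Σ wᵢ² = 138514
n_eff = 1056² / 138514 = 1115136 / 138514 = 8.0507097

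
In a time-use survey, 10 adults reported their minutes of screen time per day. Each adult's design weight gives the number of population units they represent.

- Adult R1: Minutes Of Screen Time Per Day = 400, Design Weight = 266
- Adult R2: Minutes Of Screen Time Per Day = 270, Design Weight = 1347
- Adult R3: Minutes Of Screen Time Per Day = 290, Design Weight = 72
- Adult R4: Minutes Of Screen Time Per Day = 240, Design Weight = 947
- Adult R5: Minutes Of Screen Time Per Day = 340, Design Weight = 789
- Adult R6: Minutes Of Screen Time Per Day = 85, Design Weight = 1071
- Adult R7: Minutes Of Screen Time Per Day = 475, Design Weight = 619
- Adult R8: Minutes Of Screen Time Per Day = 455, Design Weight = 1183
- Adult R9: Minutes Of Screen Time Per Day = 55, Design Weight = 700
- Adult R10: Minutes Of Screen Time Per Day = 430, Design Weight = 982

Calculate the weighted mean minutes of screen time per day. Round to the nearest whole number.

Weighted sum = 400×266 + 270×1347 + 290×72 + 240×947 + 340×789 + 85×1071 + 475×619 + 455×1183 + 55×700 + 430×982
  = 106400 + 363690 + 20880 + 227280 + 268260 + 91035 + 294025 + 538265 + 38500 + 422260 = 2370595
Sum of weights = 266 + 1347 + 72 + 947 + 789 + 1071 + 619 + 1183 + 700 + 982 = 7976
Weighted mean = 2370595 / 7976 = 297.21602

297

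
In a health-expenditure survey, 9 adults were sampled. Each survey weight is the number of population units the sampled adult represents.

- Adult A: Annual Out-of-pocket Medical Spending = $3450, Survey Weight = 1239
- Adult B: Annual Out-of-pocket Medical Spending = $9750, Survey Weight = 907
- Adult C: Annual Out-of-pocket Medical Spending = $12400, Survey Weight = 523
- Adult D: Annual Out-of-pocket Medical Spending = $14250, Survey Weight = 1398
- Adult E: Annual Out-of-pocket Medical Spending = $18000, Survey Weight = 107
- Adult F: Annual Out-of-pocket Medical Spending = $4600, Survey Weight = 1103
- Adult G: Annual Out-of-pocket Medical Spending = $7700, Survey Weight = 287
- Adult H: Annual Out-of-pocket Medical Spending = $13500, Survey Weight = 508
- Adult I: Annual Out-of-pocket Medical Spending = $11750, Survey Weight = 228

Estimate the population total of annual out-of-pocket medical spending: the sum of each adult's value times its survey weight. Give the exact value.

Weighted total = 58271200

58271200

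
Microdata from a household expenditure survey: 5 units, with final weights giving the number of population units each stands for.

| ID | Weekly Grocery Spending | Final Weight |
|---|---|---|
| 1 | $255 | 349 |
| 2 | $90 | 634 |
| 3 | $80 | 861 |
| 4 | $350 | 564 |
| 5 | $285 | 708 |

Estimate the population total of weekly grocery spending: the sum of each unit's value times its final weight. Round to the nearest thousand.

Weighted total = 255×349 + 90×634 + 80×861 + 350×564 + 285×708
  = 88995 + 57060 + 68880 + 197400 + 201780 = 614115

614000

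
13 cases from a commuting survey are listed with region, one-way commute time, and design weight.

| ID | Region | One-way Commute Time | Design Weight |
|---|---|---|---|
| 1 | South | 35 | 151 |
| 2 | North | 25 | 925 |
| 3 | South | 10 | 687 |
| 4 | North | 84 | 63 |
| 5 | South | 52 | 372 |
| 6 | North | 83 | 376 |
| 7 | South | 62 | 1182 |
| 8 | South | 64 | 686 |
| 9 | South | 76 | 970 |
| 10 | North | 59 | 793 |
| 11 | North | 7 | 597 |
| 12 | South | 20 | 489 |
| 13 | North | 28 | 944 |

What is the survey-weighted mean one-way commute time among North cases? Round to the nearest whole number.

North rows: 2, 4, 6, 10, 11, 13
Weighted sum = 25×925 + 84×63 + 83×376 + 59×793 + 7×597 + 28×944
  = 23125 + 5292 + 31208 + 46787 + 4179 + 26432 = 137023
Sum of weights = 3698
Weighted mean = 137023 / 3698 = 37.053272

37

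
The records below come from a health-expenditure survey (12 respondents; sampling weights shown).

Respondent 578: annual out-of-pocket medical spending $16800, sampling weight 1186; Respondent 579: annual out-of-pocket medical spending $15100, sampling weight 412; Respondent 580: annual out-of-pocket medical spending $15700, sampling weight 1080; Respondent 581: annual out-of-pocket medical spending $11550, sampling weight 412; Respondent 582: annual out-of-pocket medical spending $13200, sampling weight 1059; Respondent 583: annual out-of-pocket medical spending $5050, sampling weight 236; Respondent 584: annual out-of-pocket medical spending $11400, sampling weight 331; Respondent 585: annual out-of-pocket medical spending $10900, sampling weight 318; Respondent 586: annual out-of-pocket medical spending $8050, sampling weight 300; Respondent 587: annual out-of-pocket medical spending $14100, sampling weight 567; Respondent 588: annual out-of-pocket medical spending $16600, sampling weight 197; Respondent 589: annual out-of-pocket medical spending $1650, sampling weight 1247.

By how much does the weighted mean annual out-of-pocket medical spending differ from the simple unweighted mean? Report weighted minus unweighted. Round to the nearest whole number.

Unweighted sum = 16800 + 15100 + 15700 + 11550 + 13200 + 5050 + 11400 + 10900 + 8050 + 14100 + 16600 + 1650 = 140100
Unweighted mean = 140100 / 12 = 11675
Weighted sum = 16800×1186 + 15100×412 + 15700×1080 + 11550×412 + 13200×1059 + 5050×236 + 11400×331 + 10900×318 + 8050×300 + 14100×567 + 16600×197 + 1650×1247
  = 19924800 + 6221200 + 16956000 + 4758600 + 13978800 + 1191800 + 3773400 + 3466200 + 2415000 + 7994700 + 3270200 + 2057550 = 86008250
Sum of weights = 1186 + 412 + 1080 + 412 + 1059 + 236 + 331 + 318 + 300 + 567 + 197 + 1247 = 7345
Weighted mean = 86008250 / 7345 = 11709.769
Difference (weighted minus unweighted) = 34.76855

35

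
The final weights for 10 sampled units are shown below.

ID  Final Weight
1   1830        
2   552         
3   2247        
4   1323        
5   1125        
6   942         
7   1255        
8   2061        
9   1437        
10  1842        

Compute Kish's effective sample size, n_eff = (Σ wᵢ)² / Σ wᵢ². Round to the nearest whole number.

Σ wᵢ = 1830 + 552 + 2247 + 1323 + 1125 + 942 + 1255 + 2061 + 1437 + 1842 = 14614
Σ wᵢ² = 3348900 + 304704 + 5049009 + 1750329 + 1265625 + 887364 + 1575025 + 4247721 + 2064969 + 3392964 = 23886610
n_eff = 14614² / 23886610 = 213568996 / 23886610 = 8.9409504

9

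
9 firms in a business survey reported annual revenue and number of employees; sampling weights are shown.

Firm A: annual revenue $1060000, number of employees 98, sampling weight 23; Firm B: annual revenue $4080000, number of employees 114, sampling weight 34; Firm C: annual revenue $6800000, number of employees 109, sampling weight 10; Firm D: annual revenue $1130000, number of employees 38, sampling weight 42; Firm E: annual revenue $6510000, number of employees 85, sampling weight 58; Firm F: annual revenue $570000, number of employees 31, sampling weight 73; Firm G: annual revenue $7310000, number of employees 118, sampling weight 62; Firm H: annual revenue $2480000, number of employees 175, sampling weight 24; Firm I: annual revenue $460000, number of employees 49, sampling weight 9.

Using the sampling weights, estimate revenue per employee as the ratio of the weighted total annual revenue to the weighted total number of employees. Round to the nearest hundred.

Σ wᵢ·y = 1060000×23 + 4080000×34 + 6800000×10 + 1130000×42 + 6510000×58 + 570000×73 + 7310000×62 + 2480000×24 + 460000×9
  = 24380000 + 138720000 + 68000000 + 47460000 + 377580000 + 41610000 + 453220000 + 59520000 + 4140000 = 1214630000
Σ wᵢ·x = 98×23 + 114×34 + 109×10 + 38×42 + 85×58 + 31×73 + 118×62 + 175×24 + 49×9
  = 27966
Ratio = 1214630000 / 27966 = 43432.382

43400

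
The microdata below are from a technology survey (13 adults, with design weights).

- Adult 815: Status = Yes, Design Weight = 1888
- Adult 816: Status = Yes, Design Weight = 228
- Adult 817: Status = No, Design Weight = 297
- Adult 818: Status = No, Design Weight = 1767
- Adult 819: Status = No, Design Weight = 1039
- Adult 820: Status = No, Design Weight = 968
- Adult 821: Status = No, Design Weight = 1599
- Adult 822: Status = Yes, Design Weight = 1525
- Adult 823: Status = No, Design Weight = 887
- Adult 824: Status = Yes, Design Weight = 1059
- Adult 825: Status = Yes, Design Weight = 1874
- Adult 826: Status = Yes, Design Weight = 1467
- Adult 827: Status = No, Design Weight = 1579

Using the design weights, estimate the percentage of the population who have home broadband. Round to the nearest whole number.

50

Sum of weights for 'Yes' = 1888 + 228 + 1525 + 1059 + 1874 + 1467 = 8041
Total weight = 16177
Weighted proportion = 8041 / 16177 = 0.49706373 → 49.706373%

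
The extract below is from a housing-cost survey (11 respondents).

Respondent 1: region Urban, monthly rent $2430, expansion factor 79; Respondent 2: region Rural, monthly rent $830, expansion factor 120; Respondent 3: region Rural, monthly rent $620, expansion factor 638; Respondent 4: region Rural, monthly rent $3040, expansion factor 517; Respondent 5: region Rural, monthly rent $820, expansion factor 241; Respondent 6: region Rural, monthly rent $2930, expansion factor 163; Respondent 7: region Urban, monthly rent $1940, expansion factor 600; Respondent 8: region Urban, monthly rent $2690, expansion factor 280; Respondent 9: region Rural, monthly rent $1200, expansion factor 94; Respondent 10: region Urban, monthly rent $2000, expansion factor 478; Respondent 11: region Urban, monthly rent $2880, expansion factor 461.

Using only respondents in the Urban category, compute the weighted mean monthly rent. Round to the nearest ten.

Urban rows: 1, 7, 8, 10, 11
Weighted sum = 2430×79 + 1940×600 + 2690×280 + 2000×478 + 2880×461
  = 191970 + 1164000 + 753200 + 956000 + 1327680 = 4392850
Sum of weights = 1898
Weighted mean = 4392850 / 1898 = 2314.4626

2310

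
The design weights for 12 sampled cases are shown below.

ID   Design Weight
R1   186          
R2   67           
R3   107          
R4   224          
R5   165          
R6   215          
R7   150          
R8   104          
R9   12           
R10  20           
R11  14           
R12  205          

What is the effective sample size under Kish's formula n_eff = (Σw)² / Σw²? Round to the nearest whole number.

Σ wᵢ = 186 + 67 + 107 + 224 + 165 + 215 + 150 + 104 + 12 + 20 + 14 + 205 = 1469
Σ wᵢ² = 250241
n_eff = 1469² / 250241 = 2157961 / 250241 = 8.6235309

9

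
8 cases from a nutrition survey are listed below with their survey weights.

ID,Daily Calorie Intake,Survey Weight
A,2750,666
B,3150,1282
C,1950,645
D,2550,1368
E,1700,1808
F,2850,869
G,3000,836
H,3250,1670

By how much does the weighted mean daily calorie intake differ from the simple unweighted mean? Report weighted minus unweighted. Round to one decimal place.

Unweighted sum = 2750 + 3150 + 1950 + 2550 + 1700 + 2850 + 3000 + 3250 = 21200
Unweighted mean = 21200 / 8 = 2650
Weighted sum = 2750×666 + 3150×1282 + 1950×645 + 2550×1368 + 1700×1808 + 2850×869 + 3000×836 + 3250×1670
  = 1831500 + 4038300 + 1257750 + 3488400 + 3073600 + 2476650 + 2508000 + 5427500 = 24101700
Sum of weights = 666 + 1282 + 645 + 1368 + 1808 + 869 + 836 + 1670 = 9144
Weighted mean = 24101700 / 9144 = 2635.794
Difference (weighted minus unweighted) = -14.206037

-14.2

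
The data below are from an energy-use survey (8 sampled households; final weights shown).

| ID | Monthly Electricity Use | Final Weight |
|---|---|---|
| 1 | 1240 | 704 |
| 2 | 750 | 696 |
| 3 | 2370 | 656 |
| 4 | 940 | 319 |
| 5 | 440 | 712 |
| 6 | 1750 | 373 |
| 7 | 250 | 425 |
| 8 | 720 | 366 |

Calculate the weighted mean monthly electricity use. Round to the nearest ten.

Weighted sum = 4585340
Sum of weights = 704 + 696 + 656 + 319 + 712 + 373 + 425 + 366 = 4251
Weighted mean = 4585340 / 4251 = 1078.6497

1080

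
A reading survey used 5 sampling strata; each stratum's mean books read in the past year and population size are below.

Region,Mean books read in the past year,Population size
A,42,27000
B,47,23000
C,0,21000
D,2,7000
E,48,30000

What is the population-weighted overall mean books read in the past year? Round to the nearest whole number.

34

Σ Nₕ·x̄ₕ = 42×27000 + 47×23000 + 0×21000 + 2×7000 + 48×30000
  = 1134000 + 1081000 + 0 + 14000 + 1440000 = 3669000
Σ Nₕ = 108000
Overall mean = 3669000 / 108000 = 33.972222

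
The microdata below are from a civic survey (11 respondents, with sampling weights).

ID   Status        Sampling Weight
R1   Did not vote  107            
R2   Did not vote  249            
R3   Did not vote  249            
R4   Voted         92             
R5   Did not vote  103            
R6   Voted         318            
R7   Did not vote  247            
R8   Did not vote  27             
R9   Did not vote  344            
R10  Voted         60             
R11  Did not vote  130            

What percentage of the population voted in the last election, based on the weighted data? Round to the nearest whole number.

Sum of weights for 'Voted' = 92 + 318 + 60 = 470
Total weight = 107 + 249 + 249 + 92 + 103 + 318 + 247 + 27 + 344 + 60 + 130 = 1926
Weighted proportion = 470 / 1926 = 0.24402908 → 24.402908%

24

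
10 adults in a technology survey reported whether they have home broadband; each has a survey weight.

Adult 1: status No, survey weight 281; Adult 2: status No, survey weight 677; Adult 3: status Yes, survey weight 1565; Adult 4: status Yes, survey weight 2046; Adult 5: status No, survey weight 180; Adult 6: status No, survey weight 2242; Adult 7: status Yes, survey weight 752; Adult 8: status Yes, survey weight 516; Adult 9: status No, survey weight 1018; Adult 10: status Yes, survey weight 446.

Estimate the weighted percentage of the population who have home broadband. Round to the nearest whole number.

55

Sum of weights for 'Yes' = 1565 + 2046 + 752 + 516 + 446 = 5325
Total weight = 281 + 677 + 1565 + 2046 + 180 + 2242 + 752 + 516 + 1018 + 446 = 9723
Weighted proportion = 5325 / 9723 = 0.54767047 → 54.767047%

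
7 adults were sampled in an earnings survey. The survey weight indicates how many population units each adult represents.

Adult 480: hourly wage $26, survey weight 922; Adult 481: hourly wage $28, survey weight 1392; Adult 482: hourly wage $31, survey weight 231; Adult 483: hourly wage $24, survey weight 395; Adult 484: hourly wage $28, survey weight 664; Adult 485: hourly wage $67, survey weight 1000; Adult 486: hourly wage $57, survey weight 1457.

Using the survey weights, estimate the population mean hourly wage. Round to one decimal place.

Weighted sum = 26×922 + 28×1392 + 31×231 + 24×395 + 28×664 + 67×1000 + 57×1457
  = 23972 + 38976 + 7161 + 9480 + 18592 + 67000 + 83049 = 248230
Sum of weights = 922 + 1392 + 231 + 395 + 664 + 1000 + 1457 = 6061
Weighted mean = 248230 / 6061 = 40.955288

41.0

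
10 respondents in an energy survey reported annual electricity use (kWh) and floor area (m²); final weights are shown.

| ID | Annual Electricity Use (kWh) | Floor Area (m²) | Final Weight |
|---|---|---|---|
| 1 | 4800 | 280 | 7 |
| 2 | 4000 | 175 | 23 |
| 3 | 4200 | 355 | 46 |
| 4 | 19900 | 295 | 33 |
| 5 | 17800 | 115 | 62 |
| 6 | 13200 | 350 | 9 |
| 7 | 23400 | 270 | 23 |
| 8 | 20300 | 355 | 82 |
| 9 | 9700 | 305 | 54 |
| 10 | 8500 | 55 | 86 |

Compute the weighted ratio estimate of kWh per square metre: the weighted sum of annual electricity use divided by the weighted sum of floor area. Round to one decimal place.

Σ wᵢ·y = 4800×7 + 4000×23 + 4200×46 + 19900×33 + 17800×62 + 13200×9 + 23400×23 + 20300×82 + 9700×54 + 8500×86
  = 5655500
Σ wᵢ·x = 280×7 + 175×23 + 355×46 + 295×33 + 115×62 + 350×9 + 270×23 + 355×82 + 305×54 + 55×86
  = 98850
Ratio = 5655500 / 98850 = 57.212949

57.2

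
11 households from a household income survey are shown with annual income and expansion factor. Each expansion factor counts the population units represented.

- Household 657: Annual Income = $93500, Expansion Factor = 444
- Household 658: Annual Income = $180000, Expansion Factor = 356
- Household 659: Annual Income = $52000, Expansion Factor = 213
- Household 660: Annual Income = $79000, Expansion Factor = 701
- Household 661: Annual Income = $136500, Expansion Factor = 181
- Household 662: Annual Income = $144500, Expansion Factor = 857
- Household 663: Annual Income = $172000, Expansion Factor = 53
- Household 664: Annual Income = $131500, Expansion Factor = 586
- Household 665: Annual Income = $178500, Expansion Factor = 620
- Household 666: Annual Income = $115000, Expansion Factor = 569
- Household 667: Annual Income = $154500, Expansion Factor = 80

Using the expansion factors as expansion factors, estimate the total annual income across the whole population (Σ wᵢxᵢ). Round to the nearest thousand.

Weighted total = 93500×444 + 180000×356 + 52000×213 + 79000×701 + 136500×181 + 144500×857 + 172000×53 + 131500×586 + 178500×620 + 115000×569 + 154500×80
  = 595232000

595232000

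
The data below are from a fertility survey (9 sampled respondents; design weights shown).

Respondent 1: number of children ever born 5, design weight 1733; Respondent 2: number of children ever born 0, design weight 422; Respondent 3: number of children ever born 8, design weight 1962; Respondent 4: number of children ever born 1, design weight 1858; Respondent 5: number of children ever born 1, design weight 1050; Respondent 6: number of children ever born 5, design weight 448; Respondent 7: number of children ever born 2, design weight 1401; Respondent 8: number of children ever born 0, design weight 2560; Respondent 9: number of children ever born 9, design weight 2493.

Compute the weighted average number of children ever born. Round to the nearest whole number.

Weighted sum = 5×1733 + 0×422 + 8×1962 + 1×1858 + 1×1050 + 5×448 + 2×1401 + 0×2560 + 9×2493
  = 8665 + 0 + 15696 + 1858 + 1050 + 2240 + 2802 + 0 + 22437 = 54748
Sum of weights = 1733 + 422 + 1962 + 1858 + 1050 + 448 + 1401 + 2560 + 2493 = 13927
Weighted mean = 54748 / 13927 = 3.9310691

4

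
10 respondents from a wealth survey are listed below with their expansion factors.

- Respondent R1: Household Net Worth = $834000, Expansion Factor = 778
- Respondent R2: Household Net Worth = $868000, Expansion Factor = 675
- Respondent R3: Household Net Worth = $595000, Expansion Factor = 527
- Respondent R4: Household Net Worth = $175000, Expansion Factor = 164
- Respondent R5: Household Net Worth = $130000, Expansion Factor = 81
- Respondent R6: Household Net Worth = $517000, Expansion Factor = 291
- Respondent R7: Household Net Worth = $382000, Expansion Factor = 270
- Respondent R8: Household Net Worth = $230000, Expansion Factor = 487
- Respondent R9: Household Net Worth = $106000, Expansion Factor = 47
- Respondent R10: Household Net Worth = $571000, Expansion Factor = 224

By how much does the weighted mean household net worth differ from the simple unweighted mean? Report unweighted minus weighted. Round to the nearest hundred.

Unweighted sum = 834000 + 868000 + 595000 + 175000 + 130000 + 517000 + 382000 + 230000 + 106000 + 571000 = 4408000
Unweighted mean = 4408000 / 10 = 440800
Weighted sum = 834000×778 + 868000×675 + 595000×527 + 175000×164 + 130000×81 + 517000×291 + 382000×270 + 230000×487 + 106000×47 + 571000×224
  = 2086030000
Sum of weights = 778 + 675 + 527 + 164 + 81 + 291 + 270 + 487 + 47 + 224 = 3544
Weighted mean = 2086030000 / 3544 = 588608.92
Difference (unweighted minus weighted) = -147808.92

-147800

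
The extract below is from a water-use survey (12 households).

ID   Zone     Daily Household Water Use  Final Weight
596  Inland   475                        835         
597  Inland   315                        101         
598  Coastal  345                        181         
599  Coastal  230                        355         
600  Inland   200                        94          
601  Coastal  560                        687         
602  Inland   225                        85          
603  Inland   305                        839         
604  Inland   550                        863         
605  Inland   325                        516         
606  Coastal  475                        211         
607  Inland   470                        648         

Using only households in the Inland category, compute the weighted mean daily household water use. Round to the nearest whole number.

419

Inland rows: 596, 597, 600, 602, 603, 604, 605, 607
Weighted sum = 475×835 + 315×101 + 200×94 + 225×85 + 305×839 + 550×863 + 325×516 + 470×648
  = 396625 + 31815 + 18800 + 19125 + 255895 + 474650 + 167700 + 304560 = 1669170
Sum of weights = 835 + 101 + 94 + 85 + 839 + 863 + 516 + 648 = 3981
Weighted mean = 1669170 / 3981 = 419.2841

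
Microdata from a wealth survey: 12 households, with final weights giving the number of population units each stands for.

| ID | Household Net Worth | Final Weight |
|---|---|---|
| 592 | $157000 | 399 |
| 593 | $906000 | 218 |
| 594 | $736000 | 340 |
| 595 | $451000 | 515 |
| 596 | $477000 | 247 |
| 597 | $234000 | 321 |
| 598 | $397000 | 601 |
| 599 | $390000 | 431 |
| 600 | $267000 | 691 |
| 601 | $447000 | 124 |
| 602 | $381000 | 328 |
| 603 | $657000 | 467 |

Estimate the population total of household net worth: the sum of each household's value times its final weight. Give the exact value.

2013988000

Weighted total = 157000×399 + 906000×218 + 736000×340 + 451000×515 + 477000×247 + 234000×321 + 397000×601 + 390000×431 + 267000×691 + 447000×124 + 381000×328 + 657000×467
  = 62643000 + 197508000 + 250240000 + 232265000 + 117819000 + 75114000 + 238597000 + 168090000 + 184497000 + 55428000 + 124968000 + 306819000 = 2013988000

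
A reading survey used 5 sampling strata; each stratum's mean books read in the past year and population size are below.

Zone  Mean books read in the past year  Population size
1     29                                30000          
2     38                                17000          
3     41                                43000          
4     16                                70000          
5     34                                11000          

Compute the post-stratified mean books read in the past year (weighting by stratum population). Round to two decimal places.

27.91

Σ Nₕ·x̄ₕ = 29×30000 + 38×17000 + 41×43000 + 16×70000 + 34×11000
  = 4773000
Σ Nₕ = 30000 + 17000 + 43000 + 70000 + 11000 = 171000
Overall mean = 4773000 / 171000 = 27.912281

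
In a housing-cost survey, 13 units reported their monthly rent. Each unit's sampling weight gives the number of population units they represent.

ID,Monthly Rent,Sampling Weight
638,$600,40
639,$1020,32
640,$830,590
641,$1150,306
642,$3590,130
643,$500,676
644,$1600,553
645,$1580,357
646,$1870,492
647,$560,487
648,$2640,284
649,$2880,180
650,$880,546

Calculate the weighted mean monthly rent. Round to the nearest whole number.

Weighted sum = 6093200
Sum of weights = 4673
Weighted mean = 6093200 / 4673 = 1303.9161

1304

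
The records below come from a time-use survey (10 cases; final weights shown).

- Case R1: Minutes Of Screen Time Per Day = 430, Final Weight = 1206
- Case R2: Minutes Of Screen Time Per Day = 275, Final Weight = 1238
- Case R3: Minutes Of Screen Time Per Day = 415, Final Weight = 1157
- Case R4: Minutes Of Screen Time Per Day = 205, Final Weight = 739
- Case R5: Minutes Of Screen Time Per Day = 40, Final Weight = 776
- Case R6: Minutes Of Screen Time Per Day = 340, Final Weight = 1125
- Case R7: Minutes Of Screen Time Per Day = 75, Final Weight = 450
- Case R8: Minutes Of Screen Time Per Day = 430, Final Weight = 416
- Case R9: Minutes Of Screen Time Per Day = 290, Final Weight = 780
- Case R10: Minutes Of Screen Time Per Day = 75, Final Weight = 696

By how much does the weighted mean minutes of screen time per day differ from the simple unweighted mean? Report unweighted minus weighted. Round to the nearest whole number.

Unweighted sum = 430 + 275 + 415 + 205 + 40 + 340 + 75 + 430 + 290 + 75 = 2575
Unweighted mean = 2575 / 10 = 257.5
Weighted sum = 430×1206 + 275×1238 + 415×1157 + 205×739 + 40×776 + 340×1125 + 75×450 + 430×416 + 290×780 + 75×696
  = 518580 + 340450 + 480155 + 151495 + 31040 + 382500 + 33750 + 178880 + 226200 + 52200 = 2395250
Sum of weights = 1206 + 1238 + 1157 + 739 + 776 + 1125 + 450 + 416 + 780 + 696 = 8583
Weighted mean = 2395250 / 8583 = 279.06909
Difference (unweighted minus weighted) = -21.56909

-22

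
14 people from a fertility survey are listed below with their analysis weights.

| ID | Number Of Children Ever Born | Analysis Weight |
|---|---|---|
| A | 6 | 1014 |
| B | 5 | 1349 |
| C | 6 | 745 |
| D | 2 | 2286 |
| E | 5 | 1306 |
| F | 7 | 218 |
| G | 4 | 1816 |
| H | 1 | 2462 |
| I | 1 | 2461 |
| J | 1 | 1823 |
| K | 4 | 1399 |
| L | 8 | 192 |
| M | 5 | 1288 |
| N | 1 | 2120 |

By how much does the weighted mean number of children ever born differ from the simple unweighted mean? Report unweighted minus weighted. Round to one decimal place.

1.1

Unweighted sum = 56
Unweighted mean = 56 / 14 = 4
Weighted sum = 59629
Sum of weights = 20479
Weighted mean = 59629 / 20479 = 2.9117144
Difference (unweighted minus weighted) = 1.0882856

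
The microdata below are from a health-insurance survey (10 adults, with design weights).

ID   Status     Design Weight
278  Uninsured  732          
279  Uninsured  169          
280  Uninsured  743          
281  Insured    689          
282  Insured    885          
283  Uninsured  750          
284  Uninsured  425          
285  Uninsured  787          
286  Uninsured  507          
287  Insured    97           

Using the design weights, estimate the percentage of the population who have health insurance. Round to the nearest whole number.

29

Sum of weights for 'Insured' = 689 + 885 + 97 = 1671
Total weight = 732 + 169 + 743 + 689 + 885 + 750 + 425 + 787 + 507 + 97 = 5784
Weighted proportion = 1671 / 5784 = 0.28890041 → 28.890041%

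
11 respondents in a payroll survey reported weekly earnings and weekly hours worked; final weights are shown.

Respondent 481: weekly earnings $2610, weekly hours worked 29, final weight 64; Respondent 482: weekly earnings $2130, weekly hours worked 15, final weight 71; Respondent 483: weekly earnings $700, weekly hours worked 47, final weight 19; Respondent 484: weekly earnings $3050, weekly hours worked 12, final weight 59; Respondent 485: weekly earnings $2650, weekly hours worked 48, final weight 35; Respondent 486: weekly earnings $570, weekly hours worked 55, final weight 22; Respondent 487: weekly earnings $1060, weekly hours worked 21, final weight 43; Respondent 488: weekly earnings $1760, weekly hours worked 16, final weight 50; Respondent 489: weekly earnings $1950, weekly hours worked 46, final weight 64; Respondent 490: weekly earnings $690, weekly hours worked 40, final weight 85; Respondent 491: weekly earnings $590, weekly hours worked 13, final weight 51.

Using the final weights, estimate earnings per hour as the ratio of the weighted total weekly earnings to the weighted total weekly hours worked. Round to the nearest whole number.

Σ wᵢ·y = 2610×64 + 2130×71 + 700×19 + 3050×59 + 2650×35 + 570×22 + 1060×43 + 1760×50 + 1950×64 + 690×85 + 590×51
  = 167040 + 151230 + 13300 + 179950 + 92750 + 12540 + 45580 + 88000 + 124800 + 58650 + 30090 = 963930
Σ wᵢ·x = 29×64 + 15×71 + 47×19 + 12×59 + 48×35 + 55×22 + 21×43 + 16×50 + 46×64 + 40×85 + 13×51
  = 1856 + 1065 + 893 + 708 + 1680 + 1210 + 903 + 800 + 2944 + 3400 + 663 = 16122
Ratio = 963930 / 16122 = 59.789728

60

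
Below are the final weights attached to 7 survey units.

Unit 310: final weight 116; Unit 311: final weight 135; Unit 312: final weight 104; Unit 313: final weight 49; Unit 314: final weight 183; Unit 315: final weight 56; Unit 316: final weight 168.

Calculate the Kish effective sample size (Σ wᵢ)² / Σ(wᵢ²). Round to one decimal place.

Σ wᵢ = 116 + 135 + 104 + 49 + 183 + 56 + 168 = 811
Σ wᵢ² = 13456 + 18225 + 10816 + 2401 + 33489 + 3136 + 28224 = 109747
n_eff = 811² / 109747 = 657721 / 109747 = 5.9930659

6.0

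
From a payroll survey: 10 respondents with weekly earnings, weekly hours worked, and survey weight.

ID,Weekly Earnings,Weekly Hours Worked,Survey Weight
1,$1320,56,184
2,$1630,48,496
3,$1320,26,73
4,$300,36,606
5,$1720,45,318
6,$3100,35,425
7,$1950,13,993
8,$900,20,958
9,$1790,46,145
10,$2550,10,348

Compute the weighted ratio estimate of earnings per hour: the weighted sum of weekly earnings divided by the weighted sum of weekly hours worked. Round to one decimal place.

Σ wᵢ·y = 1320×184 + 1630×496 + 1320×73 + 300×606 + 1720×318 + 3100×425 + 1950×993 + 900×958 + 1790×145 + 2550×348
  = 7139480
Σ wᵢ·x = 56×184 + 48×496 + 26×73 + 36×606 + 45×318 + 35×425 + 13×993 + 20×958 + 46×145 + 10×348
  = 10304 + 23808 + 1898 + 21816 + 14310 + 14875 + 12909 + 19160 + 6670 + 3480 = 129230
Ratio = 7139480 / 129230 = 55.246305

55.2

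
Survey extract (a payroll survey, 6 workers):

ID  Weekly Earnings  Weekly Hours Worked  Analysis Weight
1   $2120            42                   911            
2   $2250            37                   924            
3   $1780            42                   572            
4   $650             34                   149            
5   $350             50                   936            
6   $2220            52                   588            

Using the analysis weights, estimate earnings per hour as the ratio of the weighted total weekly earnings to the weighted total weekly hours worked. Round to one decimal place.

Σ wᵢ·y = 2120×911 + 2250×924 + 1780×572 + 650×149 + 350×936 + 2220×588
  = 1931320 + 2079000 + 1018160 + 96850 + 327600 + 1305360 = 6758290
Σ wᵢ·x = 178916
Ratio = 6758290 / 178916 = 37.773536

37.8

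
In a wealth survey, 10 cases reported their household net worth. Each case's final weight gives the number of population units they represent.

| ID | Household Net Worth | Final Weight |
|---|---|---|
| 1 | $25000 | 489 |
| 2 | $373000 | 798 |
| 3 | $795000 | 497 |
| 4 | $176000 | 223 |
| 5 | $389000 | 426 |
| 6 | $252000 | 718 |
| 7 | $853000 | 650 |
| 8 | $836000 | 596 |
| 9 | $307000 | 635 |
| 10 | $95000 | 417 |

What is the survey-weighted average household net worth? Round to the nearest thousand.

436000

Weighted sum = 25000×489 + 373000×798 + 795000×497 + 176000×223 + 389000×426 + 252000×718 + 853000×650 + 836000×596 + 307000×635 + 95000×417
  = 12225000 + 297654000 + 395115000 + 39248000 + 165714000 + 180936000 + 554450000 + 498256000 + 194945000 + 39615000 = 2378158000
Sum of weights = 489 + 798 + 497 + 223 + 426 + 718 + 650 + 596 + 635 + 417 = 5449
Weighted mean = 2378158000 / 5449 = 436439.35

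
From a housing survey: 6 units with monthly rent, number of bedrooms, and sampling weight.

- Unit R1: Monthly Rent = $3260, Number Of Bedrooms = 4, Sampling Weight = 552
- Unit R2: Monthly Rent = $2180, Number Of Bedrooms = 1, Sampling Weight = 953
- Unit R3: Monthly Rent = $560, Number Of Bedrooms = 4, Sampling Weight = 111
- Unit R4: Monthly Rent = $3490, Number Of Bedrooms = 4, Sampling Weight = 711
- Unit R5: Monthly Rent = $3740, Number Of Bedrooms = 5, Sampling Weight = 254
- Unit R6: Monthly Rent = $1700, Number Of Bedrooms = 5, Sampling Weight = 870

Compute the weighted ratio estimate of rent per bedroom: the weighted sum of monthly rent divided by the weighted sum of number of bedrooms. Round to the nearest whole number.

Σ wᵢ·y = 3260×552 + 2180×953 + 560×111 + 3490×711 + 3740×254 + 1700×870
  = 8849570
Σ wᵢ·x = 4×552 + 1×953 + 4×111 + 4×711 + 5×254 + 5×870
  = 12069
Ratio = 8849570 / 12069 = 733.24799

733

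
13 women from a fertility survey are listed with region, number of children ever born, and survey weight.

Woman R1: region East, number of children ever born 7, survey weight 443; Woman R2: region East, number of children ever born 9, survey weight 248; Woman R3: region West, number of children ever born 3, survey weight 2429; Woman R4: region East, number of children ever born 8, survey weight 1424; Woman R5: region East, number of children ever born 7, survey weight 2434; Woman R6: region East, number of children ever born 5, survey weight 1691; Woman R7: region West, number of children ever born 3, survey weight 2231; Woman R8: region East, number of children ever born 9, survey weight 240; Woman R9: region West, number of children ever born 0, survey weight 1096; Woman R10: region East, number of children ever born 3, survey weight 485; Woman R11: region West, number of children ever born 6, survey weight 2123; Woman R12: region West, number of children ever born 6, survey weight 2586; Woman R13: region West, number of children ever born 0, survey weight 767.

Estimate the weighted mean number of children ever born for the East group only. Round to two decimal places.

6.58

East rows: R1, R2, R4, R5, R6, R8, R10
Weighted sum = 7×443 + 9×248 + 8×1424 + 7×2434 + 5×1691 + 9×240 + 3×485
  = 3101 + 2232 + 11392 + 17038 + 8455 + 2160 + 1455 = 45833
Sum of weights = 6965
Weighted mean = 45833 / 6965 = 6.5804738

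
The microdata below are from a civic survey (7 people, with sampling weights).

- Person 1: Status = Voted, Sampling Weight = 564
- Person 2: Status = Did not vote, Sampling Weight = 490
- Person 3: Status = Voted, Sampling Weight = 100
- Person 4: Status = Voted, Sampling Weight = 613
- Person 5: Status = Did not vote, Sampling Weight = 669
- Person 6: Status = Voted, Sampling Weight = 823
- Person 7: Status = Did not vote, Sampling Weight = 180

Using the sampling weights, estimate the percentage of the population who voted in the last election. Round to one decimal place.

Sum of weights for 'Voted' = 564 + 100 + 613 + 823 = 2100
Total weight = 3439
Weighted proportion = 2100 / 3439 = 0.61064263 → 61.064263%

61.1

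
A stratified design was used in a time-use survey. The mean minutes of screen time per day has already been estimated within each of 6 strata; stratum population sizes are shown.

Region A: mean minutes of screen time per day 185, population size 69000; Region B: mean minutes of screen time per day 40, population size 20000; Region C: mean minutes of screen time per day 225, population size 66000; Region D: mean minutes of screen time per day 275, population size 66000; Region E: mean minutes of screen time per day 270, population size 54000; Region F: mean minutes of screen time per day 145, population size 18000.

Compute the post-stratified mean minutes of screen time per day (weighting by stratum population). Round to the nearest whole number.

Σ Nₕ·x̄ₕ = 185×69000 + 40×20000 + 225×66000 + 275×66000 + 270×54000 + 145×18000
  = 63755000
Σ Nₕ = 69000 + 20000 + 66000 + 66000 + 54000 + 18000 = 293000
Overall mean = 63755000 / 293000 = 217.59386

218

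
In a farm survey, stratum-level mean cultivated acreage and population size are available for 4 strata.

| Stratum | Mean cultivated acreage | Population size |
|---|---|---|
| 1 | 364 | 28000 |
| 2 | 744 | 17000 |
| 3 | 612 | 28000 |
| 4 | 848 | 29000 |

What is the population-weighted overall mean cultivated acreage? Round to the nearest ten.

630

Σ Nₕ·x̄ₕ = 364×28000 + 744×17000 + 612×28000 + 848×29000
  = 10192000 + 12648000 + 17136000 + 24592000 = 64568000
Σ Nₕ = 28000 + 17000 + 28000 + 29000 = 102000
Overall mean = 64568000 / 102000 = 633.01961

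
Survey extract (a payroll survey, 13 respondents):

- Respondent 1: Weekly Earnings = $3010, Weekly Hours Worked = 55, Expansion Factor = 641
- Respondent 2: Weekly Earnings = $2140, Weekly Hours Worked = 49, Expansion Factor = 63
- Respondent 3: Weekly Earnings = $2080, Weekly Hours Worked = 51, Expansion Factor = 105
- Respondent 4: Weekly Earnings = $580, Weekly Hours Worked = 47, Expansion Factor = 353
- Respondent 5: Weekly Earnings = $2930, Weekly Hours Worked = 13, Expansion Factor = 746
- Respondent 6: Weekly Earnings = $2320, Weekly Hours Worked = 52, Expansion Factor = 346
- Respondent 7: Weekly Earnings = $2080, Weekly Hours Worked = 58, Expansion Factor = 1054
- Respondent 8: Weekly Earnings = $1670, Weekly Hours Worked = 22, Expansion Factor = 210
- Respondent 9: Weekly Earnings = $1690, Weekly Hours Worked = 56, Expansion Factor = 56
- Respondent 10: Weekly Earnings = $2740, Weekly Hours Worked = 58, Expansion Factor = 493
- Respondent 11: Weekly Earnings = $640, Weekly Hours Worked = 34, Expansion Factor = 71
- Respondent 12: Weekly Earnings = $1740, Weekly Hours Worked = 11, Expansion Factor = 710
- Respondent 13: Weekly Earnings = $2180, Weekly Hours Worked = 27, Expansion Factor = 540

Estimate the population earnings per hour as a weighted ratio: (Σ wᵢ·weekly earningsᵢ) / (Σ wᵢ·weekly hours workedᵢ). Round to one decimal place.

56.7

Σ wᵢ·y = 11922390
Σ wᵢ·x = 210264
Ratio = 11922390 / 210264 = 56.702003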